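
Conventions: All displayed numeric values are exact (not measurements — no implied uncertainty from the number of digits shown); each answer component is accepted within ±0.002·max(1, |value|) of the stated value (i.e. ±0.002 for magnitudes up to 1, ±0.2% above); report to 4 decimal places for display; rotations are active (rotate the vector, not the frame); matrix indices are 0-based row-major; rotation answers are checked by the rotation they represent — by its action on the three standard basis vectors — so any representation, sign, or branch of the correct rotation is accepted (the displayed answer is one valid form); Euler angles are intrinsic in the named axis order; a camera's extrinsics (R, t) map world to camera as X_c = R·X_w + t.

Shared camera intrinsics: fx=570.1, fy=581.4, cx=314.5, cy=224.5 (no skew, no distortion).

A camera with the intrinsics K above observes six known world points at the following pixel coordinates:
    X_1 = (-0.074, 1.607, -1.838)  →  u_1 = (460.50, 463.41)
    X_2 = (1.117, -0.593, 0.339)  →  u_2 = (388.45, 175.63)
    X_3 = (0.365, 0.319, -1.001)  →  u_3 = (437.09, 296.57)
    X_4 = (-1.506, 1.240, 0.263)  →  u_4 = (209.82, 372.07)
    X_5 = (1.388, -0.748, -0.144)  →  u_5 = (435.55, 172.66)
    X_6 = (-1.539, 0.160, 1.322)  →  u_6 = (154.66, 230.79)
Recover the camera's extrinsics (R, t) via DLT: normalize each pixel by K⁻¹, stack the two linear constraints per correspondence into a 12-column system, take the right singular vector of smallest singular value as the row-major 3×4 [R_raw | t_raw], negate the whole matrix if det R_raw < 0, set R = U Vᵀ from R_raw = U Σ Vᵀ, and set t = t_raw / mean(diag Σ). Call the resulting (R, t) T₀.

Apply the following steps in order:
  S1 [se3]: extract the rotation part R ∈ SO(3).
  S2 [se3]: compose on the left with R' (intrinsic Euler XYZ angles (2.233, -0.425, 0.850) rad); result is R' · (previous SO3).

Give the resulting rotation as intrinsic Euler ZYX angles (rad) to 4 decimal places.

rotation (euler_zyx) = (-1.4371, 0.2252, 2.6585)

source (pnp_recover): camera pose = R=[0.6368 -0.1775 -0.7503; -0.0917 0.9488 -0.3022; 0.7656 0.2612 0.5879], t=(0.3600, 0.1701, 6.2115)
after S1 (rot_of_se3): [0.6368 -0.1775 -0.7503; -0.0917 0.9488 -0.3022; 0.7656 0.2612 0.5879]
after S2 (compose_so3): [0.1300 -0.8639 -0.4867; -0.9661 -0.2208 0.1340; -0.2233 0.4528 -0.8632]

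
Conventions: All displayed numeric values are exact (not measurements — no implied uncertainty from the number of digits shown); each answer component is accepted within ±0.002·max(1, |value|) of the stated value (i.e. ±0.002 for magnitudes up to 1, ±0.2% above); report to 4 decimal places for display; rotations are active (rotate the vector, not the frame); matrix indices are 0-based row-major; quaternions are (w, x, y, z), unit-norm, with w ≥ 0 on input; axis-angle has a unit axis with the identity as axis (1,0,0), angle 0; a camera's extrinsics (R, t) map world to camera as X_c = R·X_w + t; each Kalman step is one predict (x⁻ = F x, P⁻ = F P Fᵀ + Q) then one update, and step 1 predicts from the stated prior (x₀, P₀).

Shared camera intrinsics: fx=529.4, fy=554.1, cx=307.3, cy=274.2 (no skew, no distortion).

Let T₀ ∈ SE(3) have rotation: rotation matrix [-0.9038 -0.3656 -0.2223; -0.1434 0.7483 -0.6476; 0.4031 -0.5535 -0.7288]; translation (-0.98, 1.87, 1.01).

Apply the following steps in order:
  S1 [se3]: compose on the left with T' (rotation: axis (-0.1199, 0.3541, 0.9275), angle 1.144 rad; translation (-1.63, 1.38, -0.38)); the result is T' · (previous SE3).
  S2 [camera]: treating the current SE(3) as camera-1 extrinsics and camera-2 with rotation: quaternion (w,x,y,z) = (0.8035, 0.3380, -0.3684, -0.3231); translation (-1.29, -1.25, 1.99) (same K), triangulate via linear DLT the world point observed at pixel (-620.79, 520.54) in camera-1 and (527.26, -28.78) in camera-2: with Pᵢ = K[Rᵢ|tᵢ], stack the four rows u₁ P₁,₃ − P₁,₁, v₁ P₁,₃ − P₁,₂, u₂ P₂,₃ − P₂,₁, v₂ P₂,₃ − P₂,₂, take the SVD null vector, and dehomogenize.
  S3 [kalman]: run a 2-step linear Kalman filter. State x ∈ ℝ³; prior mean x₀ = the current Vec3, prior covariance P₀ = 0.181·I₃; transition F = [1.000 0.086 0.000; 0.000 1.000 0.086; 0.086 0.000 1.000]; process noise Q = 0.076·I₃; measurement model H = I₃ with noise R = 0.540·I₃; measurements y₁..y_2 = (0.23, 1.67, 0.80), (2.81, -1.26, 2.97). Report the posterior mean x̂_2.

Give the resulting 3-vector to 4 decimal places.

result = (2.0207, 0.5366, 0.5865)

after S1 (compose_se3): R=[-0.1534 -0.9472 0.2816; -0.6889 -0.1018 -0.7176; 0.7084 -0.3041 -0.6369], t=(-3.4096, 1.7931, 1.0829)
after S2 (triangulate): (1.9710, 1.2404, -1.4396)
after S3 (kf_track): (2.0207, 0.5366, 0.5865)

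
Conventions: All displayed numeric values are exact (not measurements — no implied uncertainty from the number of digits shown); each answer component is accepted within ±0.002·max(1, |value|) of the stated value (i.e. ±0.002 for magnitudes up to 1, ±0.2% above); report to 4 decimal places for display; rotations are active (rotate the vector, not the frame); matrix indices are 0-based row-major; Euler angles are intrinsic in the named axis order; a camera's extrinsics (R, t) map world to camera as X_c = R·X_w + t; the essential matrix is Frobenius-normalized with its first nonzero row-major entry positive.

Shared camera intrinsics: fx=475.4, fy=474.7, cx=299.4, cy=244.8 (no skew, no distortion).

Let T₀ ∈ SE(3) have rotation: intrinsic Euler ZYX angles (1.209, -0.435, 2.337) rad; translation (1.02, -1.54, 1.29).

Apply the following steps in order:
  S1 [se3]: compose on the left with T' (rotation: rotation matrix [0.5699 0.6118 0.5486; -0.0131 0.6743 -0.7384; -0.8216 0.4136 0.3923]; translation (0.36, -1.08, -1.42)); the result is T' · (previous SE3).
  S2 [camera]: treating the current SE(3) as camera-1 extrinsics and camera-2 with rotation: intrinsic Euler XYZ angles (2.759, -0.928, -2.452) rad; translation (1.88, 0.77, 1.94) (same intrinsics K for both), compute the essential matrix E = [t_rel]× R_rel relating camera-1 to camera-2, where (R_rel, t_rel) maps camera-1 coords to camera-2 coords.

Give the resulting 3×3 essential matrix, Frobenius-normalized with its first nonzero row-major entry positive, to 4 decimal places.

after S1 (compose_se3): R=[0.9330 0.3429 0.1092; 0.2565 -0.8465 0.4664; 0.2524 -0.4072 -0.8778], t=(0.7068, -3.0842, -2.3889)
after S2 (essential): [0.6440 -0.2086 0.1857; 0.2707 0.6099 -0.2261; -0.0551 0.0778 -0.0420]

matrix = [0.6440 -0.2086 0.1857; 0.2707 0.6099 -0.2261; -0.0551 0.0778 -0.0420]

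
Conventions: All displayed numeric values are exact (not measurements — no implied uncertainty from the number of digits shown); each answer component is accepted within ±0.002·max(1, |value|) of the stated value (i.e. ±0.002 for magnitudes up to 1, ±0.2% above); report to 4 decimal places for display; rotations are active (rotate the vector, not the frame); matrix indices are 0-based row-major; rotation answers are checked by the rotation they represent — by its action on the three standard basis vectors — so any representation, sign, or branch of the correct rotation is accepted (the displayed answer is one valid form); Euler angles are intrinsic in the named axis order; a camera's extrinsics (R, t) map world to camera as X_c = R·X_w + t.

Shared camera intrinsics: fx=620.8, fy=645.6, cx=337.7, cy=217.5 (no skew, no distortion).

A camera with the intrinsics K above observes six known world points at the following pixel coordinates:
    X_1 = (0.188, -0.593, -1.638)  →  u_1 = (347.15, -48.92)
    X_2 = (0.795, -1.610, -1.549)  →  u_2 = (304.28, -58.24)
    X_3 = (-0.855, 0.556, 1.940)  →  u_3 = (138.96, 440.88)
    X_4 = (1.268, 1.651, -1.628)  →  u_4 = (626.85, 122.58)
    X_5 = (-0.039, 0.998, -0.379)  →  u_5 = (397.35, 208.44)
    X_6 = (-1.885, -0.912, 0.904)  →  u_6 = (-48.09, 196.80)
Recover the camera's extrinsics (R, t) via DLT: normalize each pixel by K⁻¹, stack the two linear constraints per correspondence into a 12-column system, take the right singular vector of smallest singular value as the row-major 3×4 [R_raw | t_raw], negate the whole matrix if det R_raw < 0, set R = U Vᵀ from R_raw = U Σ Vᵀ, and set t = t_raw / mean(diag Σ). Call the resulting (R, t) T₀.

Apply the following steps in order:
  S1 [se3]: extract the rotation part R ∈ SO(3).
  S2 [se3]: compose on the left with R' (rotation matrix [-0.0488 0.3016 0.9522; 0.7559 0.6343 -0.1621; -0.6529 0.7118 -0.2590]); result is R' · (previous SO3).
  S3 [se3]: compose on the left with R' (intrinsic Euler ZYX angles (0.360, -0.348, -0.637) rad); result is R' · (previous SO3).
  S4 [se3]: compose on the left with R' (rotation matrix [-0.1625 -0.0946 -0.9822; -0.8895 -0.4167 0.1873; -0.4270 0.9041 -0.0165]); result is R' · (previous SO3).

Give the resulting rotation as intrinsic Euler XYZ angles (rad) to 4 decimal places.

source (pnp_recover): camera pose = R=[0.5600 0.6743 -0.4813; 0.0158 0.5722 0.8200; 0.8283 -0.4668 0.3098], t=(-0.4199, -0.3201, 4.9195)
after S1 (rot_of_se3): [0.5600 0.6743 -0.4813; 0.0158 0.5722 0.8200; 0.8283 -0.4668 0.3098]
after S2 (compose_so3): [0.7661 -0.3049 0.5658; 0.2990 0.9483 0.1061; -0.5689 0.0879 0.8177]
after S3 (compose_so3): [0.9113 -0.3977 0.1067; 0.2383 0.7207 0.6510; -0.3358 -0.5678 0.7516]
after S4 (compose_so3): [0.1592 0.5541 -0.8171; -0.9728 -0.0529 -0.2254; -0.1681 0.8308 0.5306]

rotation (euler_xyz) = (0.4018, -0.9564, -1.2910)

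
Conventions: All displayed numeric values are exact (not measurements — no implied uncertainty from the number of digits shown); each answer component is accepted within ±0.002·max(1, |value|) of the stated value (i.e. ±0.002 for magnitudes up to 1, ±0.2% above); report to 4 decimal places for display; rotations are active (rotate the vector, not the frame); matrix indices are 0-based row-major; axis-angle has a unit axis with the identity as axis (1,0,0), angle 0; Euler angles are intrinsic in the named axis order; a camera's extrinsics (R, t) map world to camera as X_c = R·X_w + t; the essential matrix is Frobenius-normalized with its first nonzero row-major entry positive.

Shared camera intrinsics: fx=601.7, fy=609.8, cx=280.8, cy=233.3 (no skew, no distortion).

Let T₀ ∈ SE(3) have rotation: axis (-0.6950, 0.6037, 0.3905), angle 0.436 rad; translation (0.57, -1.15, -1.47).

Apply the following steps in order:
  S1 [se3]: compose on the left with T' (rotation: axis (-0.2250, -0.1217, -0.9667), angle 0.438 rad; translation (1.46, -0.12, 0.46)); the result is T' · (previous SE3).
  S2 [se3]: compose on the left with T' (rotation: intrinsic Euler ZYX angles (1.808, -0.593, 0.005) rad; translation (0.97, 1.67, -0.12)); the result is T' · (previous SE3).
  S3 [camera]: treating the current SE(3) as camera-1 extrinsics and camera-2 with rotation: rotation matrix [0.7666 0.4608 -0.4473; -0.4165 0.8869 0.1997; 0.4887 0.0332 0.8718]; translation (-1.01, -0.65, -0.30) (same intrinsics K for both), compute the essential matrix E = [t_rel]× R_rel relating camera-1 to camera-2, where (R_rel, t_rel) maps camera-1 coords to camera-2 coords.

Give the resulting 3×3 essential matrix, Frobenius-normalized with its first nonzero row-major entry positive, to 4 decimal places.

matrix = [0.1650 -0.0404 -0.3506; 0.0786 -0.0196 -0.5934; -0.6624 0.1607 -0.1579]

after S1 (compose_se3): R=[0.9269 0.2106 0.3106; -0.3036 0.9073 0.2908; -0.2205 -0.3638 0.9050], t=(1.5501, -1.5519, -0.8628)
after S2 (compose_se3): R=[0.0842 -0.9719 -0.2197; 0.9389 0.1513 -0.3093; 0.3339 -0.1802 0.9252], t=(2.0578, 3.7560, 0.0244)
after S3 (essential): [0.1650 -0.0404 -0.3506; 0.0786 -0.0196 -0.5934; -0.6624 0.1607 -0.1579]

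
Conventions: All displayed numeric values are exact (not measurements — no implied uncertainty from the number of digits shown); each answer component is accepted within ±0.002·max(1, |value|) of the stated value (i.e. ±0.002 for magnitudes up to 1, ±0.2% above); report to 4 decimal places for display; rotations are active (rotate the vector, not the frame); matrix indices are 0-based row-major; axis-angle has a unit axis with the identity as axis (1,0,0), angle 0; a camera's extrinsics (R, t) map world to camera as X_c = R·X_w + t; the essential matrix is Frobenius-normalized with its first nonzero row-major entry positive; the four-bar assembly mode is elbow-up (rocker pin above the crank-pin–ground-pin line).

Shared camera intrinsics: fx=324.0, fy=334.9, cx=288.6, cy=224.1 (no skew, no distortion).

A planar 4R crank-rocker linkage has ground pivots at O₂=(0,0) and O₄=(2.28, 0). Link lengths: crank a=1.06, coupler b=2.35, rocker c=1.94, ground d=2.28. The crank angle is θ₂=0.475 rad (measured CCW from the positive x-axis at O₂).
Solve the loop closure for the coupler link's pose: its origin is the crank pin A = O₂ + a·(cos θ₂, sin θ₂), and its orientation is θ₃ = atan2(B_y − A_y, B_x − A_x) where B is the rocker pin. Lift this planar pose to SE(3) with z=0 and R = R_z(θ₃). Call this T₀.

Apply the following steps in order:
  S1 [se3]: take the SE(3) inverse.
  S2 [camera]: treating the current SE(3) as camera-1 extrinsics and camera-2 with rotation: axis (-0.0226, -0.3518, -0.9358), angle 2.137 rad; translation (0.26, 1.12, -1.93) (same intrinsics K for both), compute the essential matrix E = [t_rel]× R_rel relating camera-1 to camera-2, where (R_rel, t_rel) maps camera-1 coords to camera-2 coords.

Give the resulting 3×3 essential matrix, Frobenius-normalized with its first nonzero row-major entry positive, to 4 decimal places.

source (fourbar_fk): coupler pose = R=[0.8129 -0.5824 0.0000; 0.5824 0.8129 0.0000; 0.0000 0.0000 1.0000], t=(0.9427, 0.4848, 0.0000)
after S1 (invert_se3): R=[0.8129 0.5824 0.0000; -0.5824 0.8129 0.0000; 0.0000 0.0000 1.0000], t=(-1.0486, 0.1549, 0.0000)
after S2 (essential): [0.5186 -0.1415 -0.4537; 0.0618 0.6844 -0.1252; 0.0637 0.0937 -0.0670]

matrix = [0.5186 -0.1415 -0.4537; 0.0618 0.6844 -0.1252; 0.0637 0.0937 -0.0670]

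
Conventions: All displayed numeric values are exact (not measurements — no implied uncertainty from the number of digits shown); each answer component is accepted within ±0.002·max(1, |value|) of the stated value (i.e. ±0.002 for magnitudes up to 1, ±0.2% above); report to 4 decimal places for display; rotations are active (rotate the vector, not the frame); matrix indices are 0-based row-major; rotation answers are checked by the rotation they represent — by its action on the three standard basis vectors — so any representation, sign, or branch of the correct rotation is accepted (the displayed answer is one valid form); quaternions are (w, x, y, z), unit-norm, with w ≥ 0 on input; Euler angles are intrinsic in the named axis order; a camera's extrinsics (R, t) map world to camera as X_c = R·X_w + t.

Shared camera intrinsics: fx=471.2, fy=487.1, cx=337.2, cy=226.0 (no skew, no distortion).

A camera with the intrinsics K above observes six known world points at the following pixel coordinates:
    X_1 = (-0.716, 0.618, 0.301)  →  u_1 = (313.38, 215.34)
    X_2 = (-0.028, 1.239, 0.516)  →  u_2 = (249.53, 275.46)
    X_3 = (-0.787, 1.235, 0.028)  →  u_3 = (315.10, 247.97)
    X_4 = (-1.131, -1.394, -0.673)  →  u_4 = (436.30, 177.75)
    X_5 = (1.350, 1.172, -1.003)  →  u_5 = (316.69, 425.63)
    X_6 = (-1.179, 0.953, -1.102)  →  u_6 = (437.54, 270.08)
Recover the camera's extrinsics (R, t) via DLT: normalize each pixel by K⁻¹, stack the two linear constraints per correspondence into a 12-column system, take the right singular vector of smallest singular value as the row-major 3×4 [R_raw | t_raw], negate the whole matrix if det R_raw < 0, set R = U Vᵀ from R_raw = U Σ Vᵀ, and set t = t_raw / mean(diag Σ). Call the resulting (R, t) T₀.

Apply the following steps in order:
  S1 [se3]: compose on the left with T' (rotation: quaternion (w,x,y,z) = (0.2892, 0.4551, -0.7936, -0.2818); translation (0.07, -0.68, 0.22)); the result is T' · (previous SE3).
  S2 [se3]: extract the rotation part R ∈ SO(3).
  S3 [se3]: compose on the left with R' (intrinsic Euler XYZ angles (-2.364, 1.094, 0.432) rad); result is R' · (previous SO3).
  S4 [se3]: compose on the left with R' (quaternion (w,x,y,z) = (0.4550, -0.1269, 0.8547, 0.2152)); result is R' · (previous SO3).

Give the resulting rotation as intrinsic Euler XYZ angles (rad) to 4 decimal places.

rotation (euler_xyz) = (1.3777, 0.5465, 2.3457)

source (pnp_recover): camera pose = R=[-0.4273 -0.3430 -0.8366; 0.7515 0.3797 -0.5395; 0.5027 -0.8592 0.0955], t=(-0.1100, 0.3500, 6.1597)
after S1 (compose_se3): R=[-0.6012 0.5459 0.5835; 0.7916 0.3076 0.5279; 0.1087 0.7793 -0.6171], t=(-4.4873, 0.7005, -3.7045)
after S2 (rot_of_se3): [-0.6012 0.5459 0.5835; 0.7916 0.3076 0.5279; 0.1087 0.7793 -0.6171]
after S3 (compose_so3): [-0.3061 0.8608 -0.4065; 0.2490 -0.3398 -0.9070; -0.9188 -0.3789 -0.1103]
after S4 (compose_so3): [-0.5978 -0.6104 0.5197; -0.2198 -0.4986 -0.8385; 0.7710 -0.6154 0.1639]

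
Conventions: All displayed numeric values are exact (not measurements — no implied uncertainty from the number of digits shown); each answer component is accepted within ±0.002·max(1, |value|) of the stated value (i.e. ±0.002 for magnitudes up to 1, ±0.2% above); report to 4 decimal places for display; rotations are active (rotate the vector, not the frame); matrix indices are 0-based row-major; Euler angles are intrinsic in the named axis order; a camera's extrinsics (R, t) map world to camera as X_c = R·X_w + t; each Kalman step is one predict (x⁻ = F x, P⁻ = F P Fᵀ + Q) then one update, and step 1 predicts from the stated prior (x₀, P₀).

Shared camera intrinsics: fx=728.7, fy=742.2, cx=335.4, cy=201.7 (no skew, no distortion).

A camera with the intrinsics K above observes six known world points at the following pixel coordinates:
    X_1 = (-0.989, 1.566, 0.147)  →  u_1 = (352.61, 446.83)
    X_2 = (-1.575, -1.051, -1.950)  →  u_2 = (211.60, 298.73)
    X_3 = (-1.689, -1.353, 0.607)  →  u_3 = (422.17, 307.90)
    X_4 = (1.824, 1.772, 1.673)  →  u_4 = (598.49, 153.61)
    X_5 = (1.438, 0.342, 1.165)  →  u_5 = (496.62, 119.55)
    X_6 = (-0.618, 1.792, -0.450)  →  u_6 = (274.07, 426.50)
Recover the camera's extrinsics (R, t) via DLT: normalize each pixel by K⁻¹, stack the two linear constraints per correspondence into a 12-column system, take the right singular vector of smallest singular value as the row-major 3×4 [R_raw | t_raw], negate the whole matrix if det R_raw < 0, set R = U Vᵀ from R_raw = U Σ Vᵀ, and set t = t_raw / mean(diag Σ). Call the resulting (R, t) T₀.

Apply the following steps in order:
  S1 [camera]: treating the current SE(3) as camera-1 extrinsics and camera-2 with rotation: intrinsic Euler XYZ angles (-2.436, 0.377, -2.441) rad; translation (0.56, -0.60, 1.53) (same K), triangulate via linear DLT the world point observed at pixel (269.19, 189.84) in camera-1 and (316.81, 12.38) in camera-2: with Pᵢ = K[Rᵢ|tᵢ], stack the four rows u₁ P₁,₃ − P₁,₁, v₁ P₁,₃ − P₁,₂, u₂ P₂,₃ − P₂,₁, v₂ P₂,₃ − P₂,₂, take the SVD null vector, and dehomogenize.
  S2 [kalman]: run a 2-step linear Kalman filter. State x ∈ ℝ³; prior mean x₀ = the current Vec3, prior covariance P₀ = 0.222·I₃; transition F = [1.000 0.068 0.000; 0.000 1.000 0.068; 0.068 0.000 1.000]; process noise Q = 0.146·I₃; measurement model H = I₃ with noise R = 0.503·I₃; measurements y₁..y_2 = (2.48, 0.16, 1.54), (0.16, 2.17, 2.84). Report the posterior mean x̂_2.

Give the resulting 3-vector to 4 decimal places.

result = (0.9658, 1.0340, 1.3857)

source (pnp_recover): camera pose = R=[-0.0182 -0.1531 0.9880; -0.8795 0.4725 0.0570; -0.4756 -0.8679 -0.1432], t=(0.2200, 0.3901, 6.9902)
after S1 (triangulate): (0.6075, 0.1761, -0.7969)
after S2 (kf_track): (0.9658, 1.0340, 1.3857)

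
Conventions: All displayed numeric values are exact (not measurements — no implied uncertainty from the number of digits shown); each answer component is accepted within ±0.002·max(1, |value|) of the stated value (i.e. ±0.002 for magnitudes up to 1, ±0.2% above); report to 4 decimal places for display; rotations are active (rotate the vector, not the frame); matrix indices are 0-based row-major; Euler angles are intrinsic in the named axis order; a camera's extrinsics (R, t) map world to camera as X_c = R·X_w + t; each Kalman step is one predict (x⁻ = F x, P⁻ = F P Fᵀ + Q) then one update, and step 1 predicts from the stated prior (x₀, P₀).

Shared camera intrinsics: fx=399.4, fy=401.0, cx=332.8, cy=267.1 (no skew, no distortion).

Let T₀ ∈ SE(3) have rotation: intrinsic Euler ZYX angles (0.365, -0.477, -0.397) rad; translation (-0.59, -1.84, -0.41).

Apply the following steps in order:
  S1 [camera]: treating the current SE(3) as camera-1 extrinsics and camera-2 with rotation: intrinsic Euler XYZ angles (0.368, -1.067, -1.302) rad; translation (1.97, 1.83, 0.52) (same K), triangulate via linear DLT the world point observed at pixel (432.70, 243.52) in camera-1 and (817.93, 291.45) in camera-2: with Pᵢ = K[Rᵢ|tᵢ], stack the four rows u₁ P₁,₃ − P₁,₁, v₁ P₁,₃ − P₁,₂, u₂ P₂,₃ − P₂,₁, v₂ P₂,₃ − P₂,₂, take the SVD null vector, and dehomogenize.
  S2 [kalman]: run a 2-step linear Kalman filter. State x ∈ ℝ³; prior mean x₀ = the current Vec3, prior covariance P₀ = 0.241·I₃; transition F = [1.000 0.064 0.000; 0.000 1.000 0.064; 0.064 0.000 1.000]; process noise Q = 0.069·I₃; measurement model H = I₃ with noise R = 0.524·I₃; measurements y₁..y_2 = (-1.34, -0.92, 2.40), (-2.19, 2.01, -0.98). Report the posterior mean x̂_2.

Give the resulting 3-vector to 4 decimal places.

after S1 (triangulate): (1.5548, 1.2658, 0.7126)
after S2 (kf_track): (-0.3825, 0.9619, 0.5662)

result = (-0.3825, 0.9619, 0.5662)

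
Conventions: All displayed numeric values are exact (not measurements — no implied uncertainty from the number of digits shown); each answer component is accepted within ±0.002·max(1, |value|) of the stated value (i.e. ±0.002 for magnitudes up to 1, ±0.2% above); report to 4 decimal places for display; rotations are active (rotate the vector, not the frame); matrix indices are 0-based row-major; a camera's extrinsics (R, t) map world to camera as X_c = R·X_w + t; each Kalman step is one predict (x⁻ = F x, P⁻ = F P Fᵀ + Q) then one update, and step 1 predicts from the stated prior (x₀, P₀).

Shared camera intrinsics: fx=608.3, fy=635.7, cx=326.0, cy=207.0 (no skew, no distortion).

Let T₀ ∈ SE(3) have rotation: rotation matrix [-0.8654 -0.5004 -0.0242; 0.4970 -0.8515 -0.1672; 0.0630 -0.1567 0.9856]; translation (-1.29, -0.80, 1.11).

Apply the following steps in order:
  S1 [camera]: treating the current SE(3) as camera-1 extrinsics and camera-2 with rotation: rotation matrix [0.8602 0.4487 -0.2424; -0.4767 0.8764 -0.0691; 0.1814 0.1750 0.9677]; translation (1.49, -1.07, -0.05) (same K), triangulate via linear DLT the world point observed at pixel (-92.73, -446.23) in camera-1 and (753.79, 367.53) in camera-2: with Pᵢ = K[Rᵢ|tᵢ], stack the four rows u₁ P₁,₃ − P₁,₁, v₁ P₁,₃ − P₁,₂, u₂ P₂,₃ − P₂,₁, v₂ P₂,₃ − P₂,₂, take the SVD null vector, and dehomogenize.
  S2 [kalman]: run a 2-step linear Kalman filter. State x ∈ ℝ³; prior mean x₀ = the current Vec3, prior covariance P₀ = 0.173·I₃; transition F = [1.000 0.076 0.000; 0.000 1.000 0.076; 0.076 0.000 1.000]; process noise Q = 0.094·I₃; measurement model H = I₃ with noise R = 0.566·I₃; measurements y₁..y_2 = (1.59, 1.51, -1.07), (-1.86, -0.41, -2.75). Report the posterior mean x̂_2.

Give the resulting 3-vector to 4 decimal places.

result = (-0.4084, 1.0164, -0.2914)

after S1 (triangulate): (-0.3807, 1.7764, 1.9771)
after S2 (kf_track): (-0.4084, 1.0164, -0.2914)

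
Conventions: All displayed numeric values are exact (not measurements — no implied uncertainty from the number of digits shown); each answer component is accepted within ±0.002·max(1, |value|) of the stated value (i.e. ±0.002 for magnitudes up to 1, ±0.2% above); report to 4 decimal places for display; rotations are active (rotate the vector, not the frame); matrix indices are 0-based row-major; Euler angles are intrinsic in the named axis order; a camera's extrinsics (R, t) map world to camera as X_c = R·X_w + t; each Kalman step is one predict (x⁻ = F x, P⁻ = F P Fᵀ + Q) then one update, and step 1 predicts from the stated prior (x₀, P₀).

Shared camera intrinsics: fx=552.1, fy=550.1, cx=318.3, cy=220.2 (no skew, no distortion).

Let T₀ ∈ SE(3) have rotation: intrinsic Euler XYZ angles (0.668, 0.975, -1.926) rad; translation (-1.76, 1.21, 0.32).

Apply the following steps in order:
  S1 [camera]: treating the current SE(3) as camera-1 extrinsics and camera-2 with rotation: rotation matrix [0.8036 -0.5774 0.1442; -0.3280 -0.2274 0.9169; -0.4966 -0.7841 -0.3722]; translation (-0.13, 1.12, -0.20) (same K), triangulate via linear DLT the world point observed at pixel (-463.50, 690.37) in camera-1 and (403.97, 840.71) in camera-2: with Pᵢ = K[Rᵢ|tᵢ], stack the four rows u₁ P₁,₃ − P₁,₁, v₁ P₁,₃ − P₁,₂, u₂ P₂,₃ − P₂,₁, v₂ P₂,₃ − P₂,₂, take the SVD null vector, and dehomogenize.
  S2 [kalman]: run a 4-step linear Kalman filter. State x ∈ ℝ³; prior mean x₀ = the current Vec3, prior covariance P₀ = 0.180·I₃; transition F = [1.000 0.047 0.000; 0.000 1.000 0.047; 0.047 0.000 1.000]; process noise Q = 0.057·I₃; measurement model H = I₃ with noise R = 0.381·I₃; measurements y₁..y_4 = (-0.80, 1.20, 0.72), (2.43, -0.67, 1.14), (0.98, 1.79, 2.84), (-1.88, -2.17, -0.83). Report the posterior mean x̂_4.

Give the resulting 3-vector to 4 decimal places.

result = (-0.2549, -0.5157, 0.5978)

after S1 (triangulate): (-0.6735, -1.5707, -0.1176)
after S2 (kf_track): (-0.2549, -0.5157, 0.5978)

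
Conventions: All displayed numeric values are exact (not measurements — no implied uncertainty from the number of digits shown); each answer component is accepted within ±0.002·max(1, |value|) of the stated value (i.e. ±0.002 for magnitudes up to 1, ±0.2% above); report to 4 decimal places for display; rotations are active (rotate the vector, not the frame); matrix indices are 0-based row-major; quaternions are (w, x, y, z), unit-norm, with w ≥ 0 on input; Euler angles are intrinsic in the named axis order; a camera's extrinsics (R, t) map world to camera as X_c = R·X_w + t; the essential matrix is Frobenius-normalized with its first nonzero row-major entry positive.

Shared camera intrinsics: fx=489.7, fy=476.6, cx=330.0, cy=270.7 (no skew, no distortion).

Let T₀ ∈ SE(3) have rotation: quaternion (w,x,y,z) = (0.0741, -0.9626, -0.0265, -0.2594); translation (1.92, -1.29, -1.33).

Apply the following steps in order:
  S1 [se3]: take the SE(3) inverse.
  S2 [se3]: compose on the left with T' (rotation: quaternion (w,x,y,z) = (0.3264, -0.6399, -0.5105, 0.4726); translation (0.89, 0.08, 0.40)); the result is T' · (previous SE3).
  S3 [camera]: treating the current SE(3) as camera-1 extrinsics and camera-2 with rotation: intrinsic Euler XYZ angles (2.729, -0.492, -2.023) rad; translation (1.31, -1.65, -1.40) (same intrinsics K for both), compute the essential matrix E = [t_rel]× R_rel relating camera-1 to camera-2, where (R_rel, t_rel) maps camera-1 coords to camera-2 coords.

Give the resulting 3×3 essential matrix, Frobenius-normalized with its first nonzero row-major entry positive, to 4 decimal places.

matrix = [0.1005 -0.6153 -0.2250; -0.1355 0.0600 0.3962; 0.1513 0.3422 -0.4917]

after S1 (invert_se3): R=[0.8640 0.0126 0.5033; 0.0895 -0.9876 -0.1289; 0.4954 0.1564 -0.8545], t=(-0.9733, -1.6172, -1.8859)
after S2 (compose_se3): R=[-0.4062 -0.4869 0.7733; 0.7752 0.2644 0.5737; -0.4837 0.8325 0.2700], t=(2.0703, -0.3044, 2.7619)
after S3 (essential): [0.1005 -0.6153 -0.2250; -0.1355 0.0600 0.3962; 0.1513 0.3422 -0.4917]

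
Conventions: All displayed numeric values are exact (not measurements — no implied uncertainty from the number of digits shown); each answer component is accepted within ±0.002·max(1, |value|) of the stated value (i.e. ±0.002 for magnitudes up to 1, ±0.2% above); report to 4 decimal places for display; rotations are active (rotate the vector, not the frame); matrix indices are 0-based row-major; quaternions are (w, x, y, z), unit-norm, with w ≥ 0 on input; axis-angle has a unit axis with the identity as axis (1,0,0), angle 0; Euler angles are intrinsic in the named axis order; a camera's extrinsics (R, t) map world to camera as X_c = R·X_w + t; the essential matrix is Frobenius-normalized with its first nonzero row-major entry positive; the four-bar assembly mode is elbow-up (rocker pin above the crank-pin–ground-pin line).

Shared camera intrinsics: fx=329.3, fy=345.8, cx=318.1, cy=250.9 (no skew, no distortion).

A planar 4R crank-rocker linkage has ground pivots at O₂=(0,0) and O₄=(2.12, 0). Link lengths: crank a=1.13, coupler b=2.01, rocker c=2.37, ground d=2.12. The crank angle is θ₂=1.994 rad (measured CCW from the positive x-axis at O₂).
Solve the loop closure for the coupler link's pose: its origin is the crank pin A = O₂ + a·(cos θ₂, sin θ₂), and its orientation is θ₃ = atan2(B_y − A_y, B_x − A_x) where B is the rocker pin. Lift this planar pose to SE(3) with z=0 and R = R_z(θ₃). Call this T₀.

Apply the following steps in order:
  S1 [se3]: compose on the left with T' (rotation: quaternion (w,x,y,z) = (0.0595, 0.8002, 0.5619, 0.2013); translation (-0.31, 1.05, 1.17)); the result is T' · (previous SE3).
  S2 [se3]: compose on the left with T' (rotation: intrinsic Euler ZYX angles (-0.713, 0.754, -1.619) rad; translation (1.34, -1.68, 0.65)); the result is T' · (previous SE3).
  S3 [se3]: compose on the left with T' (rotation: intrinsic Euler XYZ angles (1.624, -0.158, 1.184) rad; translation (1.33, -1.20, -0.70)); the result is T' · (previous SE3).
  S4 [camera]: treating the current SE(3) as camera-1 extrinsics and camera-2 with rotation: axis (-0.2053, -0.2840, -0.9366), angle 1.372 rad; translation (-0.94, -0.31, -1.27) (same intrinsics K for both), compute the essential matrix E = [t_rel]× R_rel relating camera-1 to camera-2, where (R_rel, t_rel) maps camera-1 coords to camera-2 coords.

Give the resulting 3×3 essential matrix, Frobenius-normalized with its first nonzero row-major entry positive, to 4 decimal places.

matrix = [0.1075 0.3691 -0.0053; -0.2291 -0.4120 0.4322; 0.0223 -0.3976 -0.5335]

source (fourbar_fk): coupler pose = R=[0.8209 -0.5711 0.0000; 0.5711 0.8209 0.0000; 0.0000 0.0000 1.0000], t=(-0.4641, 1.0303, 0.0000)
after S1 (compose_se3): R=[0.7359 0.5542 0.3890; 0.5513 -0.8239 0.1310; 0.3931 0.1181 -0.9119], t=(0.4583, 0.2491, 1.3827)
after S2 (compose_se3): R=[0.3503 0.8319 -0.4304; 0.1811 -0.5110 -0.8403; -0.9190 0.2164 -0.3296], t=(2.3249, -0.7217, 0.1063)
after S3 (compose_se3): R=[0.1095 0.7432 0.6600; 0.8910 -0.3678 0.2663; 0.4407 0.5589 -0.7024], t=(2.8394, -1.6477, 1.1597)
after S4 (essential): [0.1075 0.3691 -0.0053; -0.2291 -0.4120 0.4322; 0.0223 -0.3976 -0.5335]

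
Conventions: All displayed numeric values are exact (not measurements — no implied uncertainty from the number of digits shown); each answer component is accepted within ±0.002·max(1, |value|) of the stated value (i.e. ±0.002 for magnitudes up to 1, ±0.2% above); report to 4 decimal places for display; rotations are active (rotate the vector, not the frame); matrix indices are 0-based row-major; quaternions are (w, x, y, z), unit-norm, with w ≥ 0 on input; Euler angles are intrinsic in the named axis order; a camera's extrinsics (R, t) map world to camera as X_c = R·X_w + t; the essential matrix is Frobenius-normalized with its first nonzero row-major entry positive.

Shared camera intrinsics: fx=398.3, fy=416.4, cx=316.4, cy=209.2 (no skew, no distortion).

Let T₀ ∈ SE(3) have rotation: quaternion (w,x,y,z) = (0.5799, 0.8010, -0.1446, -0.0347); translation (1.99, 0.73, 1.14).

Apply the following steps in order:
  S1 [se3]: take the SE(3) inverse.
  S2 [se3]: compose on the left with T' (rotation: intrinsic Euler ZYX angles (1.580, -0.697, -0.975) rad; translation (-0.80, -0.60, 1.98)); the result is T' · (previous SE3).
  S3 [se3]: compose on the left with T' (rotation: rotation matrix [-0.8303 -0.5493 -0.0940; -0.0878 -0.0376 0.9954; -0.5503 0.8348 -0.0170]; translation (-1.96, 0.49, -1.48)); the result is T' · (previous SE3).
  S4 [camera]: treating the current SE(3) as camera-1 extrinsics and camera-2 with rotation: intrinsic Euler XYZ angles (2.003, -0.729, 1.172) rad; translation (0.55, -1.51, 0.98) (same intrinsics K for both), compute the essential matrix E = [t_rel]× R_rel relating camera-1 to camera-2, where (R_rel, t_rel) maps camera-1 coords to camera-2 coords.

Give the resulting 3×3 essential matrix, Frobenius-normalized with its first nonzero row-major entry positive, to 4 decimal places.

after S1 (invert_se3): R=[0.9558 -0.2719 0.1121; -0.1914 -0.2856 0.9390; -0.2233 -0.9190 -0.3250], t=(-1.8313, -0.4811, 1.4857)
after S2 (compose_se3): R=[0.2857 0.9211 -0.2644; 0.7143 -0.0207 0.6996; 0.6389 -0.3887 -0.6638], t=(-1.7395, -2.8038, 1.7491)
after S3 (compose_se3): R=[-0.6896 -0.7169 -0.1023; 0.5841 -0.4670 -0.6639; 0.4282 -0.5176 0.7408], t=(0.8600, 2.4893, -2.8930)
after S4 (essential): [0.5671 -0.2171 0.1795; -0.2741 0.1391 -0.0744; 0.1610 0.6203 0.2971]

matrix = [0.5671 -0.2171 0.1795; -0.2741 0.1391 -0.0744; 0.1610 0.6203 0.2971]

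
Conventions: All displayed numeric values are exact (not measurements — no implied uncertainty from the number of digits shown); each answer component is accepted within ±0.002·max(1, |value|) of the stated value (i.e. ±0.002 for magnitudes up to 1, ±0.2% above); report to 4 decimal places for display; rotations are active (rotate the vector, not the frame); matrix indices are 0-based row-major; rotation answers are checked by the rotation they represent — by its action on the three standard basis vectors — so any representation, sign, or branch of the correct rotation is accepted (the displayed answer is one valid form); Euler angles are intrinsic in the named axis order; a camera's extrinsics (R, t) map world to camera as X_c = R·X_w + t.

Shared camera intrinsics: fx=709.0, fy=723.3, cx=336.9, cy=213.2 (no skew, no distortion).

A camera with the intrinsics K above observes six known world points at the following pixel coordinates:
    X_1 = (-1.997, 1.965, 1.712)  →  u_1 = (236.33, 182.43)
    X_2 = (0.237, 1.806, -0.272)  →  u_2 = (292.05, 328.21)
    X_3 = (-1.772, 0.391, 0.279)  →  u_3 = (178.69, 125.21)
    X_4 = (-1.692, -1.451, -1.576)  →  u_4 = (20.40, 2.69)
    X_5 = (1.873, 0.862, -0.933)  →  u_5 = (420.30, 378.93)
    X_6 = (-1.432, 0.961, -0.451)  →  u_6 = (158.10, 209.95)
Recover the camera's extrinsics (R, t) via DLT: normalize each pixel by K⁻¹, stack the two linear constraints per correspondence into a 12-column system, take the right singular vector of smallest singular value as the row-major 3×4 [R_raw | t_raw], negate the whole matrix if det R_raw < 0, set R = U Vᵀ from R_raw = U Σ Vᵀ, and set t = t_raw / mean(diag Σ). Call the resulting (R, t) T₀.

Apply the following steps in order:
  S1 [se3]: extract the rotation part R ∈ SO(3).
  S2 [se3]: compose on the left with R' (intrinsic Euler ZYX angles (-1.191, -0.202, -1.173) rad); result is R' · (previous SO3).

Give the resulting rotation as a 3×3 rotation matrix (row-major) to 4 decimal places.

rotation (matrix) = ((0.1797, 0.7824, 0.5963), (-0.9350, 0.3241, -0.1436), (-0.3056, -0.5318, 0.7898))

source (pnp_recover): camera pose = R=[0.8547 -0.1175 0.5057; 0.3793 0.8063 -0.4538; -0.3544 0.5797 0.7337], t=(-0.3300, -0.4700, 6.7799)
after S1 (rot_of_se3): [0.8547 -0.1175 0.5057; 0.3793 0.8063 -0.4538; -0.3544 0.5797 0.7337]
after S2 (compose_so3): [0.1797 0.7824 0.5963; -0.9350 0.3241 -0.1436; -0.3056 -0.5318 0.7898]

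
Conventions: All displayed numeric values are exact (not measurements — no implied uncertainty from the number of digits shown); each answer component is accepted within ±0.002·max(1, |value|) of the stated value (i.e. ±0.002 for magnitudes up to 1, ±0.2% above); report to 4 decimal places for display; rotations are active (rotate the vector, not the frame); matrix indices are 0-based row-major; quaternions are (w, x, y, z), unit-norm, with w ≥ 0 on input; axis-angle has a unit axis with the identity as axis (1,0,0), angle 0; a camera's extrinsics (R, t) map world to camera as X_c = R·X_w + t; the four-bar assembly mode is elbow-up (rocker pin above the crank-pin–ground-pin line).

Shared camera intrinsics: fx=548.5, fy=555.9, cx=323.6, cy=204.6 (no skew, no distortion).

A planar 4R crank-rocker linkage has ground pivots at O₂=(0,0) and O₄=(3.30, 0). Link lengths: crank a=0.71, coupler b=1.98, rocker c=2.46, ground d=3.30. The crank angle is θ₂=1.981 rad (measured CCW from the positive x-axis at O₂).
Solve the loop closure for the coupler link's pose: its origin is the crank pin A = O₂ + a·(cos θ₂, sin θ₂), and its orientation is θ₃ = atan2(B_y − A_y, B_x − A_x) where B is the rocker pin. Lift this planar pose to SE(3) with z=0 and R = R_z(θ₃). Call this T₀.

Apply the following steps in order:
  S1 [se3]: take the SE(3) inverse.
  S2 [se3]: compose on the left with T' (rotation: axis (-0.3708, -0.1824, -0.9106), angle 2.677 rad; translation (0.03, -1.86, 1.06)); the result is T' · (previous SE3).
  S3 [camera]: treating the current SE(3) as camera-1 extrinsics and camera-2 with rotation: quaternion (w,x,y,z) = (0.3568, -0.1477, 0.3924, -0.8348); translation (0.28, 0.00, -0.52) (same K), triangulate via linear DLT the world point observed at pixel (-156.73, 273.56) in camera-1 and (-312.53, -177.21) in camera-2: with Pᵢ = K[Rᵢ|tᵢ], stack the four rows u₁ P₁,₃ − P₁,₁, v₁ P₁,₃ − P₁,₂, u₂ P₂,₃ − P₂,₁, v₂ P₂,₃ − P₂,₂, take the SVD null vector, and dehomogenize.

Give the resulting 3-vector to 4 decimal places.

result = (0.9976, -1.1854, 0.4575)

source (fourbar_fk): coupler pose = R=[0.8731 -0.4875 0.0000; 0.4875 0.8731 0.0000; 0.0000 0.0000 1.0000], t=(-0.2831, 0.6511, 0.0000)
after S1 (invert_se3): R=[0.8731 0.4875 0.0000; -0.4875 0.8731 0.0000; 0.0000 0.0000 1.0000], t=(-0.0702, -0.7065, 0.0000)
after S2 (compose_se3): R=[-0.8146 0.1592 0.5578; 0.1607 -0.8620 0.4808; 0.5574 0.4812 0.6766], t=(-0.3043, -1.2533, 0.9045)
after S3 (triangulate): (0.9976, -1.1854, 0.4575)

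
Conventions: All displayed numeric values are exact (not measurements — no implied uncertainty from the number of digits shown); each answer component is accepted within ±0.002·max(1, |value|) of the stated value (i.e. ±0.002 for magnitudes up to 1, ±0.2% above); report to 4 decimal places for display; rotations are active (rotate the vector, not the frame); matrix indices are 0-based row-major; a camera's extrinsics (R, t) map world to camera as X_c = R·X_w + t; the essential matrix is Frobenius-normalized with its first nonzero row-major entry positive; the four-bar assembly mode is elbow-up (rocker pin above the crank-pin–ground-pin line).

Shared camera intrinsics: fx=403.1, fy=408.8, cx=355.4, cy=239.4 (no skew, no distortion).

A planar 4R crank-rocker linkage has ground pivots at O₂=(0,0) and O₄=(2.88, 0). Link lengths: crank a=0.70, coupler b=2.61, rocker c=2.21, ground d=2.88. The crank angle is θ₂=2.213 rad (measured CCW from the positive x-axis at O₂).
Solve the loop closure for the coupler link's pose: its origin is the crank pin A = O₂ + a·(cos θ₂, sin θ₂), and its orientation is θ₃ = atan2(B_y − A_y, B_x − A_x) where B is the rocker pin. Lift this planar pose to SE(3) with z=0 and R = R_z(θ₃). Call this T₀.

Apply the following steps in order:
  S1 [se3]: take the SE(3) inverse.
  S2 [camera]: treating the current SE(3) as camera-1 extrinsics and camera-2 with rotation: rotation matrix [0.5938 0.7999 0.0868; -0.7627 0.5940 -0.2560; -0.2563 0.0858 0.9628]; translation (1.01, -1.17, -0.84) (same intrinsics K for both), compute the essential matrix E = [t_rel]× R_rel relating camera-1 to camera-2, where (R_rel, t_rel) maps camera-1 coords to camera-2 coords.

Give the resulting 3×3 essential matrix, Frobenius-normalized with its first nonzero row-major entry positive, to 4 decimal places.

source (fourbar_fk): coupler pose = R=[0.8514 -0.5246 0.0000; 0.5246 0.8514 0.0000; 0.0000 0.0000 1.0000], t=(-0.4193, 0.5605, 0.0000)
after S1 (invert_se3): R=[0.8514 0.5246 0.0000; -0.5246 0.8514 0.0000; 0.0000 0.0000 1.0000], t=(0.0629, -0.6972, 0.0000)
after S2 (essential): [0.0675 -0.2444 0.3210; 0.2021 0.2403 0.5836; -0.0334 -0.6135 0.1262]

matrix = [0.0675 -0.2444 0.3210; 0.2021 0.2403 0.5836; -0.0334 -0.6135 0.1262]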